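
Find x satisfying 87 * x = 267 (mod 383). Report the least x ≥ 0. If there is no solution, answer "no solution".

First find gcd(87, 383):
383 = 4×87 + 35
87 = 2×35 + 17
35 = 2×17 + 1
17 = 17×1 + 0
gcd = 1, so a unique solution mod 383 exists.
Back-substitute for the Bézout coefficients:
1 = 35 − 2·17
1 = −2·87 + 5·35
1 = 5·383 − 22·87
So 87·(-22) ≡ 1 (mod 383), giving 87⁻¹ ≡ 361.
x ≡ 87⁻¹·267 ≡ 361·267 ≡ 254 (mod 383).

254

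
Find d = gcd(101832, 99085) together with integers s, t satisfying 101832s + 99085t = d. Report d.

Repeated division:
101832 = 1*99085 + 2747
99085 = 36*2747 + 193
2747 = 14*193 + 45
193 = 4*45 + 13
45 = 3*13 + 6
13 = 2*6 + 1
6 = 6*1 + 0
gcd(101832, 99085) = 1.
Back-substituting:
1 = 13 − 2·6
1 = −2·45 + 7·13
1 = 7·193 − 30·45
1 = −30·2747 + 427·193
1 = 427·99085 − 15402·2747
1 = −15402·101832 + 15829·99085
So 1 = (-15402)·101832 + (15829)·99085.

1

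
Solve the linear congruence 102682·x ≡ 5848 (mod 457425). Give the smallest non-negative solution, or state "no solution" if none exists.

First find gcd(102682, 457425):
457425 = 4*102682 + 46697
102682 = 2*46697 + 9288
46697 = 5*9288 + 257
9288 = 36*257 + 36
257 = 7*36 + 5
36 = 7*5 + 1
5 = 5*1 + 0
gcd = 1, so a unique solution mod 457425 exists.
Back-substitute for the Bézout coefficients:
1 = 36 − 7·5
1 = −7·257 + 50·36
1 = 50·9288 − 1807·257
1 = −1807·46697 + 9085·9288
1 = 9085·102682 − 19977·46697
1 = −19977·457425 + 88993·102682
So 102682·(88993) ≡ 1 (mod 457425), giving 102682⁻¹ ≡ 88993.
x ≡ 102682⁻¹·5848 ≡ 88993·5848 ≡ 338839 (mod 457425).

338839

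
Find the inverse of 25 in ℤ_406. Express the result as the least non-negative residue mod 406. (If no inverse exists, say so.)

65

gcd(406, 25) by repeated division:
406 = 16·25 + 6
25 = 4·6 + 1
6 = 6·1 + 0
gcd = 1, so the inverse exists. Back-substitute:
1 = 25 − 4·6
1 = −4·406 + 65·25
So 25·65 ≡ 1 (mod 406).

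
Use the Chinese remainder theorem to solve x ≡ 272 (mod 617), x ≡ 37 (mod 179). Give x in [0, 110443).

32973

Write x = 272 + 617·k. Then 617·k ≡ 37 − 272 ≡ 123 (mod 179).
Need 617⁻¹ mod 179. Extended Euclid on (179, 80):
179 = 2·80 + 19
80 = 4·19 + 4
19 = 4·4 + 3
4 = 1·3 + 1
3 = 3·1 + 0
Back-substitute:
1 = 4 − 3
1 = −19 + 5·4
1 = 5·80 − 21·19
1 = −21·179 + 47·80
617⁻¹ ≡ 47 (mod 179), so k ≡ 47·123 ≡ 53 (mod 179).
x = 272 + 617·53 = 32973.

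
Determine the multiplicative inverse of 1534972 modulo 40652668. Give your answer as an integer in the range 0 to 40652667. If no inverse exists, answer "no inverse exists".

Compute gcd(1534972, 40652668):
40652668 = 26*1534972 + 743396
1534972 = 2*743396 + 48180
743396 = 15*48180 + 20696
48180 = 2*20696 + 6788
20696 = 3*6788 + 332
6788 = 20*332 + 148
332 = 2*148 + 36
148 = 4*36 + 4
36 = 9*4 + 0
The gcd is 4, not 1, hence no inverse exists.

no inverse exists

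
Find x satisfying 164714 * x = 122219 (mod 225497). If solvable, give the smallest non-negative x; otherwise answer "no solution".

26991

First find gcd(164714, 225497):
225497 = 1·164714 + 60783
164714 = 2·60783 + 43148
60783 = 1·43148 + 17635
43148 = 2·17635 + 7878
17635 = 2·7878 + 1879
7878 = 4·1879 + 362
1879 = 5·362 + 69
362 = 5·69 + 17
69 = 4·17 + 1
17 = 17·1 + 0
gcd = 1, so a unique solution mod 225497 exists.
Back-substitute for the Bézout coefficients:
1 = 69 − 4·17
1 = −4·362 + 21·69
1 = 21·1879 − 109·362
1 = −109·7878 + 457·1879
1 = 457·17635 − 1023·7878
1 = −1023·43148 + 2503·17635
1 = 2503·60783 − 3526·43148
1 = −3526·164714 + 9555·60783
1 = 9555·225497 − 13081·164714
So 164714·(-13081) ≡ 1 (mod 225497), giving 164714⁻¹ ≡ 212416.
x ≡ 164714⁻¹·122219 ≡ 212416·122219 ≡ 26991 (mod 225497).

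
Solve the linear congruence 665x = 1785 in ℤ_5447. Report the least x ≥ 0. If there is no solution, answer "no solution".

5163

First find gcd(665, 5447):
5447 = 8×665 + 127
665 = 5×127 + 30
127 = 4×30 + 7
30 = 4×7 + 2
7 = 3×2 + 1
2 = 2×1 + 0
gcd = 1, so a unique solution mod 5447 exists.
Back-substitute for the Bézout coefficients:
1 = 7 − 3·2
1 = −3·30 + 13·7
1 = 13·127 − 55·30
1 = −55·665 + 288·127
1 = 288·5447 − 2359·665
So 665·(-2359) ≡ 1 (mod 5447), giving 665⁻¹ ≡ 3088.
x ≡ 665⁻¹·1785 ≡ 3088·1785 ≡ 5163 (mod 5447).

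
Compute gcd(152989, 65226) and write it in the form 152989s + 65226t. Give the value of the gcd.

1

Euclidean algorithm:
152989 = 2*65226 + 22537
65226 = 2*22537 + 20152
22537 = 1*20152 + 2385
20152 = 8*2385 + 1072
2385 = 2*1072 + 241
1072 = 4*241 + 108
241 = 2*108 + 25
108 = 4*25 + 8
25 = 3*8 + 1
8 = 8*1 + 0
gcd(152989, 65226) = 1.
Express as a combination:
1 = 25 − 3·8
1 = −3·108 + 13·25
1 = 13·241 − 29·108
1 = −29·1072 + 129·241
1 = 129·2385 − 287·1072
1 = −287·20152 + 2425·2385
1 = 2425·22537 − 2712·20152
1 = −2712·65226 + 7849·22537
1 = 7849·152989 − 18410·65226
So 1 = (7849)·152989 + (-18410)·65226.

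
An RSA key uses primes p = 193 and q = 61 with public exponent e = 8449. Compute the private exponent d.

φ(n) = (p−1)(q−1) = 192·60 = 11520.
Need d with 8449·d ≡ 1 (mod 11520). Apply the extended Euclidean algorithm:
11520 = 1*8449 + 3071
8449 = 2*3071 + 2307
3071 = 1*2307 + 764
2307 = 3*764 + 15
764 = 50*15 + 14
15 = 1*14 + 1
14 = 14*1 + 0
Back-substitute:
1 = 15 − 14
1 = −764 + 51·15
1 = 51·2307 − 154·764
1 = −154·3071 + 205·2307
1 = 205·8449 − 564·3071
1 = −564·11520 + 769·8449
So 8449·769 ≡ 1 (mod 11520), hence d = 769.

769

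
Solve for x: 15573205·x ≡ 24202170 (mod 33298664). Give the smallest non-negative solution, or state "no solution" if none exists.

31076218

First find gcd(15573205, 33298664):
33298664 = 2·15573205 + 2152254
15573205 = 7·2152254 + 507427
2152254 = 4·507427 + 122546
507427 = 4·122546 + 17243
122546 = 7·17243 + 1845
17243 = 9·1845 + 638
1845 = 2·638 + 569
638 = 1·569 + 69
569 = 8·69 + 17
69 = 4·17 + 1
17 = 17·1 + 0
gcd = 1, so a unique solution mod 33298664 exists.
Back-substitute for the Bézout coefficients:
1 = 69 − 4·17
1 = −4·569 + 33·69
1 = 33·638 − 37·569
1 = −37·1845 + 107·638
1 = 107·17243 − 1000·1845
1 = −1000·122546 + 7107·17243
1 = 7107·507427 − 29428·122546
1 = −29428·2152254 + 124819·507427
1 = 124819·15573205 − 903161·2152254
1 = −903161·33298664 + 1931141·15573205
So 15573205·(1931141) ≡ 1 (mod 33298664), giving 15573205⁻¹ ≡ 1931141.
x ≡ 15573205⁻¹·24202170 ≡ 1931141·24202170 ≡ 31076218 (mod 33298664).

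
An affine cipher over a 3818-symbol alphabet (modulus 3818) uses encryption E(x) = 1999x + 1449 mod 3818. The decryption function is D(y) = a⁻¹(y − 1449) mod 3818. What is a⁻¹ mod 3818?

Apply the Euclidean algorithm to 3818 and 1999:
3818 = 1×1999 + 1819
1999 = 1×1819 + 180
1819 = 10×180 + 19
180 = 9×19 + 9
19 = 2×9 + 1
9 = 9×1 + 0
Since gcd(1999, 3818) = 1, back-substitute to write 1 as a combination:
1 = 19 − 2·9
1 = −2·180 + 19·19
1 = 19·1819 − 192·180
1 = −192·1999 + 211·1819
1 = 211·3818 − 403·1999
Thus 1999·(-403) ≡ 1 (mod 3818); reducing, -403 mod 3818 = 3415.

3415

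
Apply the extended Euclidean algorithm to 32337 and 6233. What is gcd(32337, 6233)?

1

Euclidean algorithm:
32337 = 5·6233 + 1172
6233 = 5·1172 + 373
1172 = 3·373 + 53
373 = 7·53 + 2
53 = 26·2 + 1
2 = 2·1 + 0
gcd(32337, 6233) = 1.
Working backward:
1 = 53 − 26·2
1 = −26·373 + 183·53
1 = 183·1172 − 575·373
1 = −575·6233 + 3058·1172
1 = 3058·32337 − 15865·6233
So 1 = (3058)·32337 + (-15865)·6233.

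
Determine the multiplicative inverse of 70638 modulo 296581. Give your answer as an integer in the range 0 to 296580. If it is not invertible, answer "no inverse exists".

206945

Extended Euclidean algorithm:
296581 = 4*70638 + 14029
70638 = 5*14029 + 493
14029 = 28*493 + 225
493 = 2*225 + 43
225 = 5*43 + 10
43 = 4*10 + 3
10 = 3*3 + 1
3 = 3*1 + 0
The gcd is 1. Working backward:
1 = 10 − 3·3
1 = −3·43 + 13·10
1 = 13·225 − 68·43
1 = −68·493 + 149·225
1 = 149·14029 − 4240·493
1 = −4240·70638 + 21349·14029
1 = 21349·296581 − 89636·70638
Thus 70638·(-89636) ≡ 1 (mod 296581); reducing, -89636 mod 296581 = 206945.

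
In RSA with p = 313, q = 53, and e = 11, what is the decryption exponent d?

1475

φ(n) = (p−1)(q−1) = 312·52 = 16224.
Need d with 11·d ≡ 1 (mod 16224). Apply the extended Euclidean algorithm:
16224 = 1474*11 + 10
11 = 1*10 + 1
10 = 10*1 + 0
Back-substitute:
1 = 11 − 10
1 = −16224 + 1475·11
So 11·1475 ≡ 1 (mod 16224), hence d = 1475.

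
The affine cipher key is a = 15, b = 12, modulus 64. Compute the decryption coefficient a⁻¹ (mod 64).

47

Extended Euclidean algorithm:
64 = 4×15 + 4
15 = 3×4 + 3
4 = 1×3 + 1
3 = 3×1 + 0
Since gcd(15, 64) = 1, back-substitute to write 1 as a combination:
1 = 4 − 3
1 = −15 + 4·4
1 = 4·64 − 17·15
So 15·(-17) ≡ 1 (mod 64), and -17 ≡ 47 (mod 64).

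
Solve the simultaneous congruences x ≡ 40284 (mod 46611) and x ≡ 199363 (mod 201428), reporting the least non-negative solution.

Write x = 40284 + 46611·k. Then 46611·k ≡ 199363 − 40284 ≡ 159079 (mod 201428).
Need 46611⁻¹ mod 201428. Extended Euclid on (201428, 46611):
201428 = 4·46611 + 14984
46611 = 3·14984 + 1659
14984 = 9·1659 + 53
1659 = 31·53 + 16
53 = 3·16 + 5
16 = 3·5 + 1
5 = 5·1 + 0
Back-substitute:
1 = 16 − 3·5
1 = −3·53 + 10·16
1 = 10·1659 − 313·53
1 = −313·14984 + 2827·1659
1 = 2827·46611 − 8794·14984
1 = −8794·201428 + 38003·46611
46611⁻¹ ≡ 38003 (mod 201428), so k ≡ 38003·159079 ≡ 20673 (mod 201428).
x = 40284 + 46611·20673 = 963629487.

963629487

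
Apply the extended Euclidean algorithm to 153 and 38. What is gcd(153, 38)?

1

Repeated division:
153 = 4*38 + 1
38 = 38*1 + 0
gcd(153, 38) = 1.
Back-substituting:
1 = 153 − 4·38
So 1 = (1)·153 + (-4)·38.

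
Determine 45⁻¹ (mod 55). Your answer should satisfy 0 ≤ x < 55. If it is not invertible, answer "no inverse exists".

Compute gcd(45, 55):
55 = 1*45 + 10
45 = 4*10 + 5
10 = 2*5 + 0
Since gcd = 5 > 1, 45 is not a unit mod 55.

no inverse exists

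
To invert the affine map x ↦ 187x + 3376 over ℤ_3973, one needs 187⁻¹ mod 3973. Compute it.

2677

Run Euclid on (3973, 187):
3973 = 21·187 + 46
187 = 4·46 + 3
46 = 15·3 + 1
3 = 3·1 + 0
gcd = 1, so the inverse exists. Back-substitute:
1 = 46 − 15·3
1 = −15·187 + 61·46
1 = 61·3973 − 1296·187
Hence 187⁻¹ ≡ -1296 ≡ 2677 (mod 3973).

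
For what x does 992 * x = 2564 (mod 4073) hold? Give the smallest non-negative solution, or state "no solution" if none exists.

First find gcd(992, 4073):
4073 = 4*992 + 105
992 = 9*105 + 47
105 = 2*47 + 11
47 = 4*11 + 3
11 = 3*3 + 2
3 = 1*2 + 1
2 = 2*1 + 0
gcd = 1, so a unique solution mod 4073 exists.
Back-substitute for the Bézout coefficients:
1 = 3 − 2
1 = −11 + 4·3
1 = 4·47 − 17·11
1 = −17·105 + 38·47
1 = 38·992 − 359·105
1 = −359·4073 + 1474·992
So 992·(1474) ≡ 1 (mod 4073), giving 992⁻¹ ≡ 1474.
x ≡ 992⁻¹·2564 ≡ 1474·2564 ≡ 3665 (mod 4073).

3665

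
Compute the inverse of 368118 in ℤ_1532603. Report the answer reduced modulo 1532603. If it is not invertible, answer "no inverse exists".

356395

Apply the Euclidean algorithm to 1532603 and 368118:
1532603 = 4·368118 + 60131
368118 = 6·60131 + 7332
60131 = 8·7332 + 1475
7332 = 4·1475 + 1432
1475 = 1·1432 + 43
1432 = 33·43 + 13
43 = 3·13 + 4
13 = 3·4 + 1
4 = 4·1 + 0
gcd = 1, so the inverse exists. Back-substitute:
1 = 13 − 3·4
1 = −3·43 + 10·13
1 = 10·1432 − 333·43
1 = −333·1475 + 343·1432
1 = 343·7332 − 1705·1475
1 = −1705·60131 + 13983·7332
1 = 13983·368118 − 85603·60131
1 = −85603·1532603 + 356395·368118
So 368118·356395 ≡ 1 (mod 1532603).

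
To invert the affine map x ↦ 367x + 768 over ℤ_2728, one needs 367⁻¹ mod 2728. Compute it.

223

gcd(2728, 367) by repeated division:
2728 = 7·367 + 159
367 = 2·159 + 49
159 = 3·49 + 12
49 = 4·12 + 1
12 = 12·1 + 0
The gcd is 1. Working backward:
1 = 49 − 4·12
1 = −4·159 + 13·49
1 = 13·367 − 30·159
1 = −30·2728 + 223·367
So 367·223 ≡ 1 (mod 2728).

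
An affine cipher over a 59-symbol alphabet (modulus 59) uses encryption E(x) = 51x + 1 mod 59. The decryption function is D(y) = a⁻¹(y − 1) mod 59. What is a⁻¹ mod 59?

22

Extended Euclidean algorithm:
59 = 1*51 + 8
51 = 6*8 + 3
8 = 2*3 + 2
3 = 1*2 + 1
2 = 2*1 + 0
gcd = 1, so the inverse exists. Back-substitute:
1 = 3 − 2
1 = −8 + 3·3
1 = 3·51 − 19·8
1 = −19·59 + 22·51
So 51·22 ≡ 1 (mod 59).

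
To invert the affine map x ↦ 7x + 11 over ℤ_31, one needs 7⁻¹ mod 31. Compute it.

gcd(31, 7) by repeated division:
31 = 4·7 + 3
7 = 2·3 + 1
3 = 3·1 + 0
Since gcd(7, 31) = 1, back-substitute to write 1 as a combination:
1 = 7 − 2·3
1 = −2·31 + 9·7
So 7·9 ≡ 1 (mod 31).

9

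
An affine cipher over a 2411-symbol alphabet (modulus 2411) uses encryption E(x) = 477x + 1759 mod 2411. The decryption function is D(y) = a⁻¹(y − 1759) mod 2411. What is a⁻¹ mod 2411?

278

gcd(2411, 477) by repeated division:
2411 = 5·477 + 26
477 = 18·26 + 9
26 = 2·9 + 8
9 = 1·8 + 1
8 = 8·1 + 0
gcd = 1, so the inverse exists. Back-substitute:
1 = 9 − 8
1 = −26 + 3·9
1 = 3·477 − 55·26
1 = −55·2411 + 278·477
So 477·278 ≡ 1 (mod 2411).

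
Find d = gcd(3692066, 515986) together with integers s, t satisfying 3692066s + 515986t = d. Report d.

2

Euclidean algorithm:
3692066 = 7×515986 + 80164
515986 = 6×80164 + 35002
80164 = 2×35002 + 10160
35002 = 3×10160 + 4522
10160 = 2×4522 + 1116
4522 = 4×1116 + 58
1116 = 19×58 + 14
58 = 4×14 + 2
14 = 7×2 + 0
gcd(3692066, 515986) = 2.
Express as a combination:
2 = 58 − 4·14
2 = −4·1116 + 77·58
2 = 77·4522 − 312·1116
2 = −312·10160 + 701·4522
2 = 701·35002 − 2415·10160
2 = −2415·80164 + 5531·35002
2 = 5531·515986 − 35601·80164
2 = −35601·3692066 + 254738·515986
So 2 = (-35601)·3692066 + (254738)·515986.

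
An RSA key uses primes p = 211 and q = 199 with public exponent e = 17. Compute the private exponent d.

22013

φ(n) = (p−1)(q−1) = 210·198 = 41580.
Need d with 17·d ≡ 1 (mod 41580). Apply the extended Euclidean algorithm:
41580 = 2445*17 + 15
17 = 1*15 + 2
15 = 7*2 + 1
2 = 2*1 + 0
Back-substitute:
1 = 15 − 7·2
1 = −7·17 + 8·15
1 = 8·41580 − 19567·17
So 17·(-19567) ≡ 1 (mod 41580), hence d ≡ -19567 ≡ 22013 (mod 41580).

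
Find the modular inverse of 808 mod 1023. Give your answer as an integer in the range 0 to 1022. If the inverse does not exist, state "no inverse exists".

Apply the Euclidean algorithm to 1023 and 808:
1023 = 1×808 + 215
808 = 3×215 + 163
215 = 1×163 + 52
163 = 3×52 + 7
52 = 7×7 + 3
7 = 2×3 + 1
3 = 3×1 + 0
gcd = 1, so the inverse exists. Back-substitute:
1 = 7 − 2·3
1 = −2·52 + 15·7
1 = 15·163 − 47·52
1 = −47·215 + 62·163
1 = 62·808 − 233·215
1 = −233·1023 + 295·808
So 808·295 ≡ 1 (mod 1023).

295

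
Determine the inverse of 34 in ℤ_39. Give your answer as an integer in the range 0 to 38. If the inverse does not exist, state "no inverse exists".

gcd(39, 34) by repeated division:
39 = 1*34 + 5
34 = 6*5 + 4
5 = 1*4 + 1
4 = 4*1 + 0
Since gcd(34, 39) = 1, back-substitute to write 1 as a combination:
1 = 5 − 4
1 = −34 + 7·5
1 = 7·39 − 8·34
Hence 34⁻¹ ≡ -8 ≡ 31 (mod 39).

31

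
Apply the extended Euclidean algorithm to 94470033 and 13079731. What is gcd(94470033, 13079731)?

Apply Euclid's algorithm to 94470033 and 13079731:
94470033 = 7*13079731 + 2911916
13079731 = 4*2911916 + 1432067
2911916 = 2*1432067 + 47782
1432067 = 29*47782 + 46389
47782 = 1*46389 + 1393
46389 = 33*1393 + 420
1393 = 3*420 + 133
420 = 3*133 + 21
133 = 6*21 + 7
21 = 3*7 + 0
gcd(94470033, 13079731) = 7.
Back-substituting:
7 = 133 − 6·21
7 = −6·420 + 19·133
7 = 19·1393 − 63·420
7 = −63·46389 + 2098·1393
7 = 2098·47782 − 2161·46389
7 = −2161·1432067 + 64767·47782
7 = 64767·2911916 − 131695·1432067
7 = −131695·13079731 + 591547·2911916
7 = 591547·94470033 − 4272524·13079731
So 7 = (591547)·94470033 + (-4272524)·13079731.

7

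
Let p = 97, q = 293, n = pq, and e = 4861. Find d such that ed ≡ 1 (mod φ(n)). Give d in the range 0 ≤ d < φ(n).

11989

φ(n) = (p−1)(q−1) = 96·292 = 28032.
Need d with 4861·d ≡ 1 (mod 28032). Apply the extended Euclidean algorithm:
28032 = 5·4861 + 3727
4861 = 1·3727 + 1134
3727 = 3·1134 + 325
1134 = 3·325 + 159
325 = 2·159 + 7
159 = 22·7 + 5
7 = 1·5 + 2
5 = 2·2 + 1
2 = 2·1 + 0
Back-substitute:
1 = 5 − 2·2
1 = −2·7 + 3·5
1 = 3·159 − 68·7
1 = −68·325 + 139·159
1 = 139·1134 − 485·325
1 = −485·3727 + 1594·1134
1 = 1594·4861 − 2079·3727
1 = −2079·28032 + 11989·4861
So 4861·11989 ≡ 1 (mod 28032), hence d = 11989.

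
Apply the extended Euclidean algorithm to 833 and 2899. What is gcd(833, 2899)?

Apply Euclid's algorithm to 2899 and 833:
2899 = 3*833 + 400
833 = 2*400 + 33
400 = 12*33 + 4
33 = 8*4 + 1
4 = 4*1 + 0
gcd(833, 2899) = 1.
Working backward:
1 = 33 − 8·4
1 = −8·400 + 97·33
1 = 97·833 − 202·400
1 = −202·2899 + 703·833
So 1 = (-202)·2899 + (703)·833.

1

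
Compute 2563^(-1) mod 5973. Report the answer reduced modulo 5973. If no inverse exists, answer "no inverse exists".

no inverse exists

Euclidean algorithm on 5973, 2563:
5973 = 2·2563 + 847
2563 = 3·847 + 22
847 = 38·22 + 11
22 = 2·11 + 0
Since gcd = 11 > 1, 2563 is not a unit mod 5973.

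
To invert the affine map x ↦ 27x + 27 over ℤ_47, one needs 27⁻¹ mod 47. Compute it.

Apply the Euclidean algorithm to 47 and 27:
47 = 1·27 + 20
27 = 1·20 + 7
20 = 2·7 + 6
7 = 1·6 + 1
6 = 6·1 + 0
Since gcd(27, 47) = 1, back-substitute to write 1 as a combination:
1 = 7 − 6
1 = −20 + 3·7
1 = 3·27 − 4·20
1 = −4·47 + 7·27
So 27·7 ≡ 1 (mod 47).

7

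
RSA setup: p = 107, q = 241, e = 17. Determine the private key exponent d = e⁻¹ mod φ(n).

φ(n) = (p−1)(q−1) = 106·240 = 25440.
Need d with 17·d ≡ 1 (mod 25440). Apply the extended Euclidean algorithm:
25440 = 1496×17 + 8
17 = 2×8 + 1
8 = 8×1 + 0
Back-substitute:
1 = 17 − 2·8
1 = −2·25440 + 2993·17
So 17·2993 ≡ 1 (mod 25440), hence d = 2993.

2993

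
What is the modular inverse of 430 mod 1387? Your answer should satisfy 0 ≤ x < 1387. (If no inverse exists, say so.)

Apply the Euclidean algorithm to 1387 and 430:
1387 = 3*430 + 97
430 = 4*97 + 42
97 = 2*42 + 13
42 = 3*13 + 3
13 = 4*3 + 1
3 = 3*1 + 0
gcd = 1, so the inverse exists. Back-substitute:
1 = 13 − 4·3
1 = −4·42 + 13·13
1 = 13·97 − 30·42
1 = −30·430 + 133·97
1 = 133·1387 − 429·430
So 430·(-429) ≡ 1 (mod 1387), and -429 ≡ 958 (mod 1387).

958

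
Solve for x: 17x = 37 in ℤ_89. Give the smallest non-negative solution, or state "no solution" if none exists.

65

First find gcd(17, 89):
89 = 5*17 + 4
17 = 4*4 + 1
4 = 4*1 + 0
gcd = 1, so a unique solution mod 89 exists.
Back-substitute for the Bézout coefficients:
1 = 17 − 4·4
1 = −4·89 + 21·17
So 17·(21) ≡ 1 (mod 89), giving 17⁻¹ ≡ 21.
x ≡ 17⁻¹·37 ≡ 21·37 ≡ 65 (mod 89).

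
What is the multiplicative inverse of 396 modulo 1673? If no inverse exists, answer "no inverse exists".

1297

gcd(1673, 396) by repeated division:
1673 = 4·396 + 89
396 = 4·89 + 40
89 = 2·40 + 9
40 = 4·9 + 4
9 = 2·4 + 1
4 = 4·1 + 0
gcd = 1, so the inverse exists. Back-substitute:
1 = 9 − 2·4
1 = −2·40 + 9·9
1 = 9·89 − 20·40
1 = −20·396 + 89·89
1 = 89·1673 − 376·396
Hence 396⁻¹ ≡ -376 ≡ 1297 (mod 1673).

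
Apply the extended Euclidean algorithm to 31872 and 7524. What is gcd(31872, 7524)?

Repeated division:
31872 = 4×7524 + 1776
7524 = 4×1776 + 420
1776 = 4×420 + 96
420 = 4×96 + 36
96 = 2×36 + 24
36 = 1×24 + 12
24 = 2×12 + 0
gcd(31872, 7524) = 12.
Express as a combination:
12 = 36 − 24
12 = −96 + 3·36
12 = 3·420 − 13·96
12 = −13·1776 + 55·420
12 = 55·7524 − 233·1776
12 = −233·31872 + 987·7524
So 12 = (-233)·31872 + (987)·7524.

12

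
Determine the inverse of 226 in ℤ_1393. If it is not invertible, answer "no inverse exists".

Run Euclid on (1393, 226):
1393 = 6*226 + 37
226 = 6*37 + 4
37 = 9*4 + 1
4 = 4*1 + 0
gcd = 1, so the inverse exists. Back-substitute:
1 = 37 − 9·4
1 = −9·226 + 55·37
1 = 55·1393 − 339·226
Thus 226·(-339) ≡ 1 (mod 1393); reducing, -339 mod 1393 = 1054.

1054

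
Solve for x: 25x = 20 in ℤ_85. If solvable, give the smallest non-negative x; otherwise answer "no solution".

11

First find gcd(25, 85):
85 = 3·25 + 10
25 = 2·10 + 5
10 = 2·5 + 0
gcd = 5 and 5 | 20, so solutions exist. Divide through by 5: 5x ≡ 4 (mod 17).
Now find 5⁻¹ mod 17:
17 = 3×5 + 2
5 = 2×2 + 1
2 = 2×1 + 0
Back-substitute:
1 = 5 − 2·2
1 = −2·17 + 7·5
So 5⁻¹ ≡ 7 (mod 17).
Then x ≡ 7·4 ≡ 11 (mod 17); the smallest non-negative solution is x = 11.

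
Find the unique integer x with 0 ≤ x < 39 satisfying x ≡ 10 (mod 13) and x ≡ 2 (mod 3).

23

Write x = 10 + 13·k. Then 13·k ≡ 2 − 10 ≡ 1 (mod 3).
Need 13⁻¹ mod 3. Extended Euclid on (3, 1):
3 = 3*1 + 0
13⁻¹ ≡ 1 (mod 3), so k ≡ 1·1 ≡ 1 (mod 3).
x = 10 + 13·1 = 23.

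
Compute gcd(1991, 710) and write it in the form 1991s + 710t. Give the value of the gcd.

1

Apply Euclid's algorithm to 1991 and 710:
1991 = 2×710 + 571
710 = 1×571 + 139
571 = 4×139 + 15
139 = 9×15 + 4
15 = 3×4 + 3
4 = 1×3 + 1
3 = 3×1 + 0
gcd(1991, 710) = 1.
Back-substituting:
1 = 4 − 3
1 = −15 + 4·4
1 = 4·139 − 37·15
1 = −37·571 + 152·139
1 = 152·710 − 189·571
1 = −189·1991 + 530·710
So 1 = (-189)·1991 + (530)·710.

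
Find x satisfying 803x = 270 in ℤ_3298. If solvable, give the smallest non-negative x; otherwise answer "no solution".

First find gcd(803, 3298):
3298 = 4×803 + 86
803 = 9×86 + 29
86 = 2×29 + 28
29 = 1×28 + 1
28 = 28×1 + 0
gcd = 1, so a unique solution mod 3298 exists.
Back-substitute for the Bézout coefficients:
1 = 29 − 28
1 = −86 + 3·29
1 = 3·803 − 28·86
1 = −28·3298 + 115·803
So 803·(115) ≡ 1 (mod 3298), giving 803⁻¹ ≡ 115.
x ≡ 803⁻¹·270 ≡ 115·270 ≡ 1368 (mod 3298).

1368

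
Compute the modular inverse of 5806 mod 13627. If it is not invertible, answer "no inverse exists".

10320

Extended Euclidean algorithm:
13627 = 2×5806 + 2015
5806 = 2×2015 + 1776
2015 = 1×1776 + 239
1776 = 7×239 + 103
239 = 2×103 + 33
103 = 3×33 + 4
33 = 8×4 + 1
4 = 4×1 + 0
Since gcd(5806, 13627) = 1, back-substitute to write 1 as a combination:
1 = 33 − 8·4
1 = −8·103 + 25·33
1 = 25·239 − 58·103
1 = −58·1776 + 431·239
1 = 431·2015 − 489·1776
1 = −489·5806 + 1409·2015
1 = 1409·13627 − 3307·5806
Hence 5806⁻¹ ≡ -3307 ≡ 10320 (mod 13627).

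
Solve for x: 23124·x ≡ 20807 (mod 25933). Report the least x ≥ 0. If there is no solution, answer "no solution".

First find gcd(23124, 25933):
25933 = 1×23124 + 2809
23124 = 8×2809 + 652
2809 = 4×652 + 201
652 = 3×201 + 49
201 = 4×49 + 5
49 = 9×5 + 4
5 = 1×4 + 1
4 = 4×1 + 0
gcd = 1, so a unique solution mod 25933 exists.
Back-substitute for the Bézout coefficients:
1 = 5 − 4
1 = −49 + 10·5
1 = 10·201 − 41·49
1 = −41·652 + 133·201
1 = 133·2809 − 573·652
1 = −573·23124 + 4717·2809
1 = 4717·25933 − 5290·23124
So 23124·(-5290) ≡ 1 (mod 25933), giving 23124⁻¹ ≡ 20643.
x ≡ 23124⁻¹·20807 ≡ 20643·20807 ≡ 16555 (mod 25933).

16555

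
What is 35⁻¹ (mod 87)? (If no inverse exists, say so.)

5

Extended Euclidean algorithm:
87 = 2*35 + 17
35 = 2*17 + 1
17 = 17*1 + 0
gcd = 1, so the inverse exists. Back-substitute:
1 = 35 − 2·17
1 = −2·87 + 5·35
So 35·5 ≡ 1 (mod 87).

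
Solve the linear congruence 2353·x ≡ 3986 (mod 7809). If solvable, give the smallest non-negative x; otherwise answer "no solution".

First find gcd(2353, 7809):
7809 = 3·2353 + 750
2353 = 3·750 + 103
750 = 7·103 + 29
103 = 3·29 + 16
29 = 1·16 + 13
16 = 1·13 + 3
13 = 4·3 + 1
3 = 3·1 + 0
gcd = 1, so a unique solution mod 7809 exists.
Back-substitute for the Bézout coefficients:
1 = 13 − 4·3
1 = −4·16 + 5·13
1 = 5·29 − 9·16
1 = −9·103 + 32·29
1 = 32·750 − 233·103
1 = −233·2353 + 731·750
1 = 731·7809 − 2426·2353
So 2353·(-2426) ≡ 1 (mod 7809), giving 2353⁻¹ ≡ 5383.
x ≡ 2353⁻¹·3986 ≡ 5383·3986 ≡ 5315 (mod 7809).

5315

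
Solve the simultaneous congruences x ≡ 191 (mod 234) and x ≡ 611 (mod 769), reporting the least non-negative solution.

Write x = 191 + 234·k. Then 234·k ≡ 611 − 191 ≡ 420 (mod 769).
Need 234⁻¹ mod 769. Extended Euclid on (769, 234):
769 = 3*234 + 67
234 = 3*67 + 33
67 = 2*33 + 1
33 = 33*1 + 0
Back-substitute:
1 = 67 − 2·33
1 = −2·234 + 7·67
1 = 7·769 − 23·234
234⁻¹ ≡ 746 (mod 769), so k ≡ 746·420 ≡ 337 (mod 769).
x = 191 + 234·337 = 79049.

79049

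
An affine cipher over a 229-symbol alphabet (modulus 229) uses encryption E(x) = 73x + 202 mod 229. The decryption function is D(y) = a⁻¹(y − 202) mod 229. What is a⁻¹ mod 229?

gcd(229, 73) by repeated division:
229 = 3·73 + 10
73 = 7·10 + 3
10 = 3·3 + 1
3 = 3·1 + 0
gcd = 1, so the inverse exists. Back-substitute:
1 = 10 − 3·3
1 = −3·73 + 22·10
1 = 22·229 − 69·73
So 73·(-69) ≡ 1 (mod 229), and -69 ≡ 160 (mod 229).

160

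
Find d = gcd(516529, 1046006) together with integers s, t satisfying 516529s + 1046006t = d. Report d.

13

Repeated division:
1046006 = 2·516529 + 12948
516529 = 39·12948 + 11557
12948 = 1·11557 + 1391
11557 = 8·1391 + 429
1391 = 3·429 + 104
429 = 4·104 + 13
104 = 8·13 + 0
gcd(516529, 1046006) = 13.
Working backward:
13 = 429 − 4·104
13 = −4·1391 + 13·429
13 = 13·11557 − 108·1391
13 = −108·12948 + 121·11557
13 = 121·516529 − 4827·12948
13 = −4827·1046006 + 9775·516529
So 13 = (-4827)·1046006 + (9775)·516529.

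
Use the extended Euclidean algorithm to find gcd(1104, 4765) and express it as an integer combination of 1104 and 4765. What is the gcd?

1

Apply Euclid's algorithm to 4765 and 1104:
4765 = 4·1104 + 349
1104 = 3·349 + 57
349 = 6·57 + 7
57 = 8·7 + 1
7 = 7·1 + 0
gcd(1104, 4765) = 1.
Back-substituting:
1 = 57 − 8·7
1 = −8·349 + 49·57
1 = 49·1104 − 155·349
1 = −155·4765 + 669·1104
So 1 = (-155)·4765 + (669)·1104.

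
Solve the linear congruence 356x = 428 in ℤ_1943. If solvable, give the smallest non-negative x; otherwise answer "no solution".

First find gcd(356, 1943):
1943 = 5·356 + 163
356 = 2·163 + 30
163 = 5·30 + 13
30 = 2·13 + 4
13 = 3·4 + 1
4 = 4·1 + 0
gcd = 1, so a unique solution mod 1943 exists.
Back-substitute for the Bézout coefficients:
1 = 13 − 3·4
1 = −3·30 + 7·13
1 = 7·163 − 38·30
1 = −38·356 + 83·163
1 = 83·1943 − 453·356
So 356·(-453) ≡ 1 (mod 1943), giving 356⁻¹ ≡ 1490.
x ≡ 356⁻¹·428 ≡ 1490·428 ≡ 416 (mod 1943).

416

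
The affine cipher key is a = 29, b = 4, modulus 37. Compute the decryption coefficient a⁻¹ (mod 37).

23

Apply the Euclidean algorithm to 37 and 29:
37 = 1*29 + 8
29 = 3*8 + 5
8 = 1*5 + 3
5 = 1*3 + 2
3 = 1*2 + 1
2 = 2*1 + 0
Since gcd(29, 37) = 1, back-substitute to write 1 as a combination:
1 = 3 − 2
1 = −5 + 2·3
1 = 2·8 − 3·5
1 = −3·29 + 11·8
1 = 11·37 − 14·29
So 29·(-14) ≡ 1 (mod 37), and -14 ≡ 23 (mod 37).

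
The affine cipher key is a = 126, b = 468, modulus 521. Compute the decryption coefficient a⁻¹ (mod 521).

Run Euclid on (521, 126):
521 = 4×126 + 17
126 = 7×17 + 7
17 = 2×7 + 3
7 = 2×3 + 1
3 = 3×1 + 0
The gcd is 1. Working backward:
1 = 7 − 2·3
1 = −2·17 + 5·7
1 = 5·126 − 37·17
1 = −37·521 + 153·126
So 126·153 ≡ 1 (mod 521).

153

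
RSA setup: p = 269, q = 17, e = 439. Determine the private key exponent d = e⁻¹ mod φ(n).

φ(n) = (p−1)(q−1) = 268·16 = 4288.
Need d with 439·d ≡ 1 (mod 4288). Apply the extended Euclidean algorithm:
4288 = 9×439 + 337
439 = 1×337 + 102
337 = 3×102 + 31
102 = 3×31 + 9
31 = 3×9 + 4
9 = 2×4 + 1
4 = 4×1 + 0
Back-substitute:
1 = 9 − 2·4
1 = −2·31 + 7·9
1 = 7·102 − 23·31
1 = −23·337 + 76·102
1 = 76·439 − 99·337
1 = −99·4288 + 967·439
So 439·967 ≡ 1 (mod 4288), hence d = 967.

967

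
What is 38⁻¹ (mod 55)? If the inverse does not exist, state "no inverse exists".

Run Euclid on (55, 38):
55 = 1·38 + 17
38 = 2·17 + 4
17 = 4·4 + 1
4 = 4·1 + 0
The gcd is 1. Working backward:
1 = 17 − 4·4
1 = −4·38 + 9·17
1 = 9·55 − 13·38
Hence 38⁻¹ ≡ -13 ≡ 42 (mod 55).

42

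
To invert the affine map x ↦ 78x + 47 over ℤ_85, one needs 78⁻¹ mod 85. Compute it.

Run Euclid on (85, 78):
85 = 1×78 + 7
78 = 11×7 + 1
7 = 7×1 + 0
The gcd is 1. Working backward:
1 = 78 − 11·7
1 = −11·85 + 12·78
So 78·12 ≡ 1 (mod 85).

12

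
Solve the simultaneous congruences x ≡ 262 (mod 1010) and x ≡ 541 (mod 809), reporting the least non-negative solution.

428502

Write x = 262 + 1010·k. Then 1010·k ≡ 541 − 262 ≡ 279 (mod 809).
Need 1010⁻¹ mod 809. Extended Euclid on (809, 201):
809 = 4·201 + 5
201 = 40·5 + 1
5 = 5·1 + 0
Back-substitute:
1 = 201 − 40·5
1 = −40·809 + 161·201
1010⁻¹ ≡ 161 (mod 809), so k ≡ 161·279 ≡ 424 (mod 809).
x = 262 + 1010·424 = 428502.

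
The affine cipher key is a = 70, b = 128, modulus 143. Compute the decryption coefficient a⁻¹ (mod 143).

47

Apply the Euclidean algorithm to 143 and 70:
143 = 2×70 + 3
70 = 23×3 + 1
3 = 3×1 + 0
Since gcd(70, 143) = 1, back-substitute to write 1 as a combination:
1 = 70 − 23·3
1 = −23·143 + 47·70
So 70·47 ≡ 1 (mod 143).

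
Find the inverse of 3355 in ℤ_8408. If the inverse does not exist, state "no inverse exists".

Run Euclid on (8408, 3355):
8408 = 2·3355 + 1698
3355 = 1·1698 + 1657
1698 = 1·1657 + 41
1657 = 40·41 + 17
41 = 2·17 + 7
17 = 2·7 + 3
7 = 2·3 + 1
3 = 3·1 + 0
The gcd is 1. Working backward:
1 = 7 − 2·3
1 = −2·17 + 5·7
1 = 5·41 − 12·17
1 = −12·1657 + 485·41
1 = 485·1698 − 497·1657
1 = −497·3355 + 982·1698
1 = 982·8408 − 2461·3355
Hence 3355⁻¹ ≡ -2461 ≡ 5947 (mod 8408).

5947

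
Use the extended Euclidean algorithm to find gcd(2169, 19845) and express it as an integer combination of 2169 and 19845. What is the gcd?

9

Euclidean algorithm:
19845 = 9*2169 + 324
2169 = 6*324 + 225
324 = 1*225 + 99
225 = 2*99 + 27
99 = 3*27 + 18
27 = 1*18 + 9
18 = 2*9 + 0
gcd(2169, 19845) = 9.
Express as a combination:
9 = 27 − 18
9 = −99 + 4·27
9 = 4·225 − 9·99
9 = −9·324 + 13·225
9 = 13·2169 − 87·324
9 = −87·19845 + 796·2169
So 9 = (-87)·19845 + (796)·2169.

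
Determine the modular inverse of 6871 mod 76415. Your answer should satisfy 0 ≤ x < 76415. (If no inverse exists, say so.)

34176

Run Euclid on (76415, 6871):
76415 = 11×6871 + 834
6871 = 8×834 + 199
834 = 4×199 + 38
199 = 5×38 + 9
38 = 4×9 + 2
9 = 4×2 + 1
2 = 2×1 + 0
The gcd is 1. Working backward:
1 = 9 − 4·2
1 = −4·38 + 17·9
1 = 17·199 − 89·38
1 = −89·834 + 373·199
1 = 373·6871 − 3073·834
1 = −3073·76415 + 34176·6871
So 6871·34176 ≡ 1 (mod 76415).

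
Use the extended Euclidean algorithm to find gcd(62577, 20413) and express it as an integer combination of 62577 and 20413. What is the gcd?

1

Euclidean algorithm:
62577 = 3×20413 + 1338
20413 = 15×1338 + 343
1338 = 3×343 + 309
343 = 1×309 + 34
309 = 9×34 + 3
34 = 11×3 + 1
3 = 3×1 + 0
gcd(62577, 20413) = 1.
Back-substituting:
1 = 34 − 11·3
1 = −11·309 + 100·34
1 = 100·343 − 111·309
1 = −111·1338 + 433·343
1 = 433·20413 − 6606·1338
1 = −6606·62577 + 20251·20413
So 1 = (-6606)·62577 + (20251)·20413.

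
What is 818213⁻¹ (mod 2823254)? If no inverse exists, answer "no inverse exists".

Apply the Euclidean algorithm to 2823254 and 818213:
2823254 = 3·818213 + 368615
818213 = 2·368615 + 80983
368615 = 4·80983 + 44683
80983 = 1·44683 + 36300
44683 = 1·36300 + 8383
36300 = 4·8383 + 2768
8383 = 3·2768 + 79
2768 = 35·79 + 3
79 = 26·3 + 1
3 = 3·1 + 0
gcd = 1, so the inverse exists. Back-substitute:
1 = 79 − 26·3
1 = −26·2768 + 911·79
1 = 911·8383 − 2759·2768
1 = −2759·36300 + 11947·8383
1 = 11947·44683 − 14706·36300
1 = −14706·80983 + 26653·44683
1 = 26653·368615 − 121318·80983
1 = −121318·818213 + 269289·368615
1 = 269289·2823254 − 929185·818213
Hence 818213⁻¹ ≡ -929185 ≡ 1894069 (mod 2823254).

1894069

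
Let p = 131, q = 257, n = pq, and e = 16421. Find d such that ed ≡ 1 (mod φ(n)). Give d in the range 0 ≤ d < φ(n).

29101

φ(n) = (p−1)(q−1) = 130·256 = 33280.
Need d with 16421·d ≡ 1 (mod 33280). Apply the extended Euclidean algorithm:
33280 = 2*16421 + 438
16421 = 37*438 + 215
438 = 2*215 + 8
215 = 26*8 + 7
8 = 1*7 + 1
7 = 7*1 + 0
Back-substitute:
1 = 8 − 7
1 = −215 + 27·8
1 = 27·438 − 55·215
1 = −55·16421 + 2062·438
1 = 2062·33280 − 4179·16421
So 16421·(-4179) ≡ 1 (mod 33280), hence d ≡ -4179 ≡ 29101 (mod 33280).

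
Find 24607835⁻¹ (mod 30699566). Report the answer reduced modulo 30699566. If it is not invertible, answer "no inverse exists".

2717087

Run Euclid on (30699566, 24607835):
30699566 = 1·24607835 + 6091731
24607835 = 4·6091731 + 240911
6091731 = 25·240911 + 68956
240911 = 3·68956 + 34043
68956 = 2·34043 + 870
34043 = 39·870 + 113
870 = 7·113 + 79
113 = 1·79 + 34
79 = 2·34 + 11
34 = 3·11 + 1
11 = 11·1 + 0
The gcd is 1. Working backward:
1 = 34 − 3·11
1 = −3·79 + 7·34
1 = 7·113 − 10·79
1 = −10·870 + 77·113
1 = 77·34043 − 3013·870
1 = −3013·68956 + 6103·34043
1 = 6103·240911 − 21322·68956
1 = −21322·6091731 + 539153·240911
1 = 539153·24607835 − 2177934·6091731
1 = −2177934·30699566 + 2717087·24607835
So 24607835·2717087 ≡ 1 (mod 30699566).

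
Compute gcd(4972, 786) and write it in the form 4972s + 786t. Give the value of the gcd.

Euclidean algorithm:
4972 = 6·786 + 256
786 = 3·256 + 18
256 = 14·18 + 4
18 = 4·4 + 2
4 = 2·2 + 0
gcd(4972, 786) = 2.
Express as a combination:
2 = 18 − 4·4
2 = −4·256 + 57·18
2 = 57·786 − 175·256
2 = −175·4972 + 1107·786
So 2 = (-175)·4972 + (1107)·786.

2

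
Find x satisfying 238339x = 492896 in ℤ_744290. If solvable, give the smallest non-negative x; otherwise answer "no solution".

First find gcd(238339, 744290):
744290 = 3×238339 + 29273
238339 = 8×29273 + 4155
29273 = 7×4155 + 188
4155 = 22×188 + 19
188 = 9×19 + 17
19 = 1×17 + 2
17 = 8×2 + 1
2 = 2×1 + 0
gcd = 1, so a unique solution mod 744290 exists.
Back-substitute for the Bézout coefficients:
1 = 17 − 8·2
1 = −8·19 + 9·17
1 = 9·188 − 89·19
1 = −89·4155 + 1967·188
1 = 1967·29273 − 13858·4155
1 = −13858·238339 + 112831·29273
1 = 112831·744290 − 352351·238339
So 238339·(-352351) ≡ 1 (mod 744290), giving 238339⁻¹ ≡ 391939.
x ≡ 238339⁻¹·492896 ≡ 391939·492896 ≡ 230104 (mod 744290).

230104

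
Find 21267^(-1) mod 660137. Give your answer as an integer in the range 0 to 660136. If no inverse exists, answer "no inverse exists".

155823

Run Euclid on (660137, 21267):
660137 = 31*21267 + 860
21267 = 24*860 + 627
860 = 1*627 + 233
627 = 2*233 + 161
233 = 1*161 + 72
161 = 2*72 + 17
72 = 4*17 + 4
17 = 4*4 + 1
4 = 4*1 + 0
The gcd is 1. Working backward:
1 = 17 − 4·4
1 = −4·72 + 17·17
1 = 17·161 − 38·72
1 = −38·233 + 55·161
1 = 55·627 − 148·233
1 = −148·860 + 203·627
1 = 203·21267 − 5020·860
1 = −5020·660137 + 155823·21267
So 21267·155823 ≡ 1 (mod 660137).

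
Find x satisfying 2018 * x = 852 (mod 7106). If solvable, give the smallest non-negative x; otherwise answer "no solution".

First find gcd(2018, 7106):
7106 = 3·2018 + 1052
2018 = 1·1052 + 966
1052 = 1·966 + 86
966 = 11·86 + 20
86 = 4·20 + 6
20 = 3·6 + 2
6 = 3·2 + 0
gcd = 2 and 2 | 852, so solutions exist. Divide through by 2: 1009x ≡ 426 (mod 3553).
Now find 1009⁻¹ mod 3553:
3553 = 3·1009 + 526
1009 = 1·526 + 483
526 = 1·483 + 43
483 = 11·43 + 10
43 = 4·10 + 3
10 = 3·3 + 1
3 = 3·1 + 0
Back-substitute:
1 = 10 − 3·3
1 = −3·43 + 13·10
1 = 13·483 − 146·43
1 = −146·526 + 159·483
1 = 159·1009 − 305·526
1 = −305·3553 + 1074·1009
So 1009⁻¹ ≡ 1074 (mod 3553).
Then x ≡ 1074·426 ≡ 2740 (mod 3553); the smallest non-negative solution is x = 2740.

2740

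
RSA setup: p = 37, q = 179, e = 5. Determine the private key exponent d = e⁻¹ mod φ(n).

3845

φ(n) = (p−1)(q−1) = 36·178 = 6408.
Need d with 5·d ≡ 1 (mod 6408). Apply the extended Euclidean algorithm:
6408 = 1281·5 + 3
5 = 1·3 + 2
3 = 1·2 + 1
2 = 2·1 + 0
Back-substitute:
1 = 3 − 2
1 = −5 + 2·3
1 = 2·6408 − 2563·5
So 5·(-2563) ≡ 1 (mod 6408), hence d ≡ -2563 ≡ 3845 (mod 6408).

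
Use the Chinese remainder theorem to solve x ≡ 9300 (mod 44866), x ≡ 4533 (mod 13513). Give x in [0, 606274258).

Write x = 9300 + 44866·k. Then 44866·k ≡ 4533 − 9300 ≡ 8746 (mod 13513).
Need 44866⁻¹ mod 13513. Extended Euclid on (13513, 4327):
13513 = 3*4327 + 532
4327 = 8*532 + 71
532 = 7*71 + 35
71 = 2*35 + 1
35 = 35*1 + 0
Back-substitute:
1 = 71 − 2·35
1 = −2·532 + 15·71
1 = 15·4327 − 122·532
1 = −122·13513 + 381·4327
44866⁻¹ ≡ 381 (mod 13513), so k ≡ 381·8746 ≡ 8028 (mod 13513).
x = 9300 + 44866·8028 = 360193548.

360193548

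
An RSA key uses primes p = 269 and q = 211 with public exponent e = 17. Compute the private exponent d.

16553

φ(n) = (p−1)(q−1) = 268·210 = 56280.
Need d with 17·d ≡ 1 (mod 56280). Apply the extended Euclidean algorithm:
56280 = 3310·17 + 10
17 = 1·10 + 7
10 = 1·7 + 3
7 = 2·3 + 1
3 = 3·1 + 0
Back-substitute:
1 = 7 − 2·3
1 = −2·10 + 3·7
1 = 3·17 − 5·10
1 = −5·56280 + 16553·17
So 17·16553 ≡ 1 (mod 56280), hence d = 16553.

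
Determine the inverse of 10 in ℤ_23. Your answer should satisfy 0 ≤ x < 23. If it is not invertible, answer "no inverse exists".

7

Run Euclid on (23, 10):
23 = 2*10 + 3
10 = 3*3 + 1
3 = 3*1 + 0
gcd = 1, so the inverse exists. Back-substitute:
1 = 10 − 3·3
1 = −3·23 + 7·10
So 10·7 ≡ 1 (mod 23).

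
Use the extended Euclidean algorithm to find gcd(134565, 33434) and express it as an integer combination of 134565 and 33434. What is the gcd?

Repeated division:
134565 = 4·33434 + 829
33434 = 40·829 + 274
829 = 3·274 + 7
274 = 39·7 + 1
7 = 7·1 + 0
gcd(134565, 33434) = 1.
Working backward:
1 = 274 − 39·7
1 = −39·829 + 118·274
1 = 118·33434 − 4759·829
1 = −4759·134565 + 19154·33434
So 1 = (-4759)·134565 + (19154)·33434.

1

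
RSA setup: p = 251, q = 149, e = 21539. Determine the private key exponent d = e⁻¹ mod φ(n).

φ(n) = (p−1)(q−1) = 250·148 = 37000.
Need d with 21539·d ≡ 1 (mod 37000). Apply the extended Euclidean algorithm:
37000 = 1×21539 + 15461
21539 = 1×15461 + 6078
15461 = 2×6078 + 3305
6078 = 1×3305 + 2773
3305 = 1×2773 + 532
2773 = 5×532 + 113
532 = 4×113 + 80
113 = 1×80 + 33
80 = 2×33 + 14
33 = 2×14 + 5
14 = 2×5 + 4
5 = 1×4 + 1
4 = 4×1 + 0
Back-substitute:
1 = 5 − 4
1 = −14 + 3·5
1 = 3·33 − 7·14
1 = −7·80 + 17·33
1 = 17·113 − 24·80
1 = −24·532 + 113·113
1 = 113·2773 − 589·532
1 = −589·3305 + 702·2773
1 = 702·6078 − 1291·3305
1 = −1291·15461 + 3284·6078
1 = 3284·21539 − 4575·15461
1 = −4575·37000 + 7859·21539
So 21539·7859 ≡ 1 (mod 37000), hence d = 7859.

7859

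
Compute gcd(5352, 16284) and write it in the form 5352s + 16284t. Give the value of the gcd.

12

Euclidean algorithm:
16284 = 3·5352 + 228
5352 = 23·228 + 108
228 = 2·108 + 12
108 = 9·12 + 0
gcd(5352, 16284) = 12.
Back-substituting:
12 = 228 − 2·108
12 = −2·5352 + 47·228
12 = 47·16284 − 143·5352
So 12 = (47)·16284 + (-143)·5352.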